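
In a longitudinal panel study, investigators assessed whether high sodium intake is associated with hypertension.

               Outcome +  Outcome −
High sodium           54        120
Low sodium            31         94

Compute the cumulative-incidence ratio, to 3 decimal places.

1.251

Cells: a = 54, b = 120, c = 31, d = 94.
Risk in exposed = 54/174 = 0.31034; risk in unexposed = 31/125 = 0.24800.
RR = 0.31034 / 0.24800 = 1.25139
The risk among the exposed is 1.25 times that among the unexposed.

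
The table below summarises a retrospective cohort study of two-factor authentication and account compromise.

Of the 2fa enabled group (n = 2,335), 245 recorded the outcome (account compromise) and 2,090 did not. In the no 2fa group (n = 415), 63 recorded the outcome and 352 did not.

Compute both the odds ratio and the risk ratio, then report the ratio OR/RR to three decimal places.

0.948

From the description: a = 245, b = 2090, c = 63, d = 352.
OR = (245·352)/(2090·63) = 86240/131670 = 0.65497
Risk in exposed = 245/2335 = 0.10493; risk in unexposed = 63/415 = 0.15181; RR = 0.69117
OR/RR = 0.65497 / 0.69117 = 0.94762
The outcome is not rare, so the OR lies further from 1 than the RR.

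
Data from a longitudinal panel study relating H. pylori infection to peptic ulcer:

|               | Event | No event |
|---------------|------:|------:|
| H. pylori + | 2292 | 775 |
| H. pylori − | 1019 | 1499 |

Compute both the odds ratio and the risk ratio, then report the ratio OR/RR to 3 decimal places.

Cells: a = 2292, b = 775, c = 1019, d = 1499.
OR = (2292·1499)/(775·1019) = 3435708/789725 = 4.35051
Risk in exposed = 2292/3067 = 0.74731; risk in unexposed = 1019/2518 = 0.40469; RR = 1.84664
OR/RR = 4.35051 / 1.84664 = 2.35591
The outcome is not rare, so the OR lies further from 1 than the RR.

2.356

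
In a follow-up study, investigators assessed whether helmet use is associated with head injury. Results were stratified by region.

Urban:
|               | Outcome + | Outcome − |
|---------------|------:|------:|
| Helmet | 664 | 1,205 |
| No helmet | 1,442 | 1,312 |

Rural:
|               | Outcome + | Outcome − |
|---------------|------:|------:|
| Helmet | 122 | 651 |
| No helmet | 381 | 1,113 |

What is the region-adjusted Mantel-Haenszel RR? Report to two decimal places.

RR_MH = Σ(aᵢ·n₀ᵢ/nᵢ) / Σ(cᵢ·n₁ᵢ/nᵢ), with n₁ᵢ = aᵢ+bᵢ (exposed), n₀ᵢ = cᵢ+dᵢ (unexposed), nᵢ = n₁ᵢ+n₀ᵢ.
Stratum 1 (Urban): n₁ = 1869, n₀ = 2754, n = 4623; a·n₀/n = 664·2754/4623 = 395.5561; c·n₁/n = 1442·1869/4623 = 582.9760
Stratum 2 (Rural): n₁ = 773, n₀ = 1494, n = 2267; a·n₀/n = 122·1494/2267 = 80.4005; c·n₁/n = 381·773/2267 = 129.9131
RR_MH = (395.5561 + 80.4005) / (582.9760 + 129.9131) = 475.9567 / 712.8891 = 0.66764

0.67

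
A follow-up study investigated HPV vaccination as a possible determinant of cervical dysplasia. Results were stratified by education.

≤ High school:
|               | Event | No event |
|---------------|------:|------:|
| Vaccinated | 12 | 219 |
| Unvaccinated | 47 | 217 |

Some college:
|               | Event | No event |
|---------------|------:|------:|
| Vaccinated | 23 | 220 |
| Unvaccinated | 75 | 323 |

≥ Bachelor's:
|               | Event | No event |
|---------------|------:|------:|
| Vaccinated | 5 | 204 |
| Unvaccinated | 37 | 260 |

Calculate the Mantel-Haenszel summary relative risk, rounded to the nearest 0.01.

RR_MH = Σ(aᵢ·n₀ᵢ/nᵢ) / Σ(cᵢ·n₁ᵢ/nᵢ), with n₁ᵢ = aᵢ+bᵢ (exposed), n₀ᵢ = cᵢ+dᵢ (unexposed), nᵢ = n₁ᵢ+n₀ᵢ.
Stratum 1 (≤ High school): n₁ = 231, n₀ = 264, n = 495; a·n₀/n = 12·264/495 = 6.4000; c·n₁/n = 47·231/495 = 21.9333
Stratum 2 (Some college): n₁ = 243, n₀ = 398, n = 641; a·n₀/n = 23·398/641 = 14.2808; c·n₁/n = 75·243/641 = 28.4321
Stratum 3 (≥ Bachelor's): n₁ = 209, n₀ = 297, n = 506; a·n₀/n = 5·297/506 = 2.9348; c·n₁/n = 37·209/506 = 15.2826
RR_MH = (6.4000 + 14.2808 + 2.9348) / (21.9333 + 28.4321 + 15.2826) = 23.6156 / 65.6481 = 0.35973

0.36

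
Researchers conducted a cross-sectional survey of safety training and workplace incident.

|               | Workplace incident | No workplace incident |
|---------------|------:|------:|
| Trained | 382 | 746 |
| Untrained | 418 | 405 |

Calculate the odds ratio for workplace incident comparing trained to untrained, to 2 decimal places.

0.50

Cells: a = 382, b = 746, c = 418, d = 405.
OR = (a·d)/(b·c) = (382 × 405) / (746 × 418) = 154710 / 311828 = 0.49614
Exposure is associated with lower odds of workplace incident (OR = 0.50 < 1).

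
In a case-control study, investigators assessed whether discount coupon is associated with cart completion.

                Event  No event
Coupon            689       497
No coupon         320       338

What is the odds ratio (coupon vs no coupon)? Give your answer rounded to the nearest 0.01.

1.46

Cells: a = 689, b = 497, c = 320, d = 338.
OR = (a·d)/(b·c) = (689 × 338) / (497 × 320) = 232882 / 159040 = 1.46430
The odds of cart completion are about 1.46 times as high in the coupon group.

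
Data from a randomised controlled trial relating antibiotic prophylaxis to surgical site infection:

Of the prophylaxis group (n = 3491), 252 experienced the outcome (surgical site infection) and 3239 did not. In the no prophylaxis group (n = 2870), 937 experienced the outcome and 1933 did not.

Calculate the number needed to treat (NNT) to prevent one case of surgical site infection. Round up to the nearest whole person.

4

Risk in treated group = 252/3491 = 0.07219; risk in control = 937/2870 = 0.32648.
Absolute risk reduction = 0.32648 − 0.07219 = 0.25430
NNT = 1 / ARR = 1 / 0.25430 = 3.932 → round up → 4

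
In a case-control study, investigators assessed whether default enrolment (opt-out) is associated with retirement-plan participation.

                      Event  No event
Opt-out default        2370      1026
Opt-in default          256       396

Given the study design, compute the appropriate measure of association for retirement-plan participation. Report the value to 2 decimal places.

3.57

Cells: a = 2370, b = 1026, c = 256, d = 396.
This is a case-control study: participants were sampled on outcome status, so risks in the source population cannot be estimated directly — relative risk is not valid here. The odds ratio is the appropriate measure.
OR = (a·d)/(b·c) = (2370 × 396) / (1026 × 256) = 938520 / 262656 = 3.57319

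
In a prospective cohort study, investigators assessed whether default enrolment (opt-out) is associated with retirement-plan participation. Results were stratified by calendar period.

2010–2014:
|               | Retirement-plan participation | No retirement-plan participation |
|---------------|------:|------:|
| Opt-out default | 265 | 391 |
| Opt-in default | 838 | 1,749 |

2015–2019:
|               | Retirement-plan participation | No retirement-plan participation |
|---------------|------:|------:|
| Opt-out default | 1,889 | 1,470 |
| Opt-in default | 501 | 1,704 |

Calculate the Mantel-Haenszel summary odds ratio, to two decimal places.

3.09

OR_MH = Σ(aᵢdᵢ/nᵢ) / Σ(bᵢcᵢ/nᵢ), where nᵢ is the stratum total.
Stratum 1 (2010–2014): n = 3243; a·d/n = 265·1749/3243 = 142.9186; b·c/n = 391·838/3243 = 101.0355
Stratum 2 (2015–2019): n = 5564; a·d/n = 1889·1704/5564 = 578.5147; b·c/n = 1470·501/5564 = 132.3634
OR_MH = (142.9186 + 578.5147) / (101.0355 + 132.3634) = 721.4333 / 233.3989 = 3.09099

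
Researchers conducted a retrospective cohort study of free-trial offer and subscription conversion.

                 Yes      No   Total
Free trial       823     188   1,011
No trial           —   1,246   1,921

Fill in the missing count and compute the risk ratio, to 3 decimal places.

2.317

The missing cell is in the unexposed row: 1921 − 1246 = 675.
So a = 823, b = 188, c = 675, d = 1246.
RR = [a/(a+b)] / [c/(c+d)] = (823/1011) / (675/1921) = 0.81405/0.35138 = 2.31671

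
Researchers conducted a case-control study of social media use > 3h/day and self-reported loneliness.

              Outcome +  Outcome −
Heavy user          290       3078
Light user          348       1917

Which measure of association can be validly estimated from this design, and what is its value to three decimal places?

0.519

Cells: a = 290, b = 3078, c = 348, d = 1917.
This is a case-control study: participants were sampled on outcome status, so risks in the source population cannot be estimated directly — relative risk is not valid here. The odds ratio is the appropriate measure.
OR = (a·d)/(b·c) = (290 × 1917) / (3078 × 348) = 555930 / 1071144 = 0.51901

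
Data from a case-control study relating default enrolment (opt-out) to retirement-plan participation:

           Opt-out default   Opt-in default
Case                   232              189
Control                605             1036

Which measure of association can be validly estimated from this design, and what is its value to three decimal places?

2.102

Reading the table with exposure as columns: a = 232 (Opt-out default, case), b = 605 (Opt-out default, non-case), c = 189 (Opt-in default, case), d = 1036.
This is a case-control study: participants were sampled on outcome status, so risks in the source population cannot be estimated directly — relative risk is not valid here. The odds ratio is the appropriate measure.
OR = (a·d)/(b·c) = (232 × 1036) / (605 × 189) = 240352 / 114345 = 2.10199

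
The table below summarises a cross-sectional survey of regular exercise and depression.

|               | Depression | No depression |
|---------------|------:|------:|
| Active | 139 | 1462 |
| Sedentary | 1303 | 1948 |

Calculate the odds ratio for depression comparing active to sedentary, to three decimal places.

0.142

Cells: a = 139, b = 1462, c = 1303, d = 1948.
OR = (a·d)/(b·c) = (139 × 1948) / (1462 × 1303) = 270772 / 1904986 = 0.14214
Exposure is associated with lower odds of depression (OR = 0.14 < 1).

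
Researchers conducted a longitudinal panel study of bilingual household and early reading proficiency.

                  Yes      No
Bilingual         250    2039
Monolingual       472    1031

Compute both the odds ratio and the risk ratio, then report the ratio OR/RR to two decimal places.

Cells: a = 250, b = 2039, c = 472, d = 1031.
OR = (250·1031)/(2039·472) = 257750/962408 = 0.26782
Risk in exposed = 250/2289 = 0.10922; risk in unexposed = 472/1503 = 0.31404; RR = 0.34779
OR/RR = 0.26782 / 0.34779 = 0.77007
The outcome is not rare, so the OR lies further from 1 than the RR.

0.77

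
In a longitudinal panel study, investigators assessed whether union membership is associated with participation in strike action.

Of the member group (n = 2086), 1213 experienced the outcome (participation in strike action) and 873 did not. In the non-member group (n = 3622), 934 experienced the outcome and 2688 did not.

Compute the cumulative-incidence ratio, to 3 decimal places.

From the description: a = 1213, b = 873, c = 934, d = 2688.
Risk in exposed = 1213/2086 = 0.58150; risk in unexposed = 934/3622 = 0.25787.
RR = 0.58150 / 0.25787 = 2.25501
The risk among the exposed is 2.26 times that among the unexposed.

2.255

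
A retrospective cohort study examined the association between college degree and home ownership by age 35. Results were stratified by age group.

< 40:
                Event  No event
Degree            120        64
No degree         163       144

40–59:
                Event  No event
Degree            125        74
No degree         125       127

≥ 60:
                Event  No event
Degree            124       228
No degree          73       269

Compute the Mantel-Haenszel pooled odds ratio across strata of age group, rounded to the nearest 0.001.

1.802

OR_MH = Σ(aᵢdᵢ/nᵢ) / Σ(bᵢcᵢ/nᵢ), where nᵢ is the stratum total.
Stratum 1 (< 40): n = 491; a·d/n = 120·144/491 = 35.1935; b·c/n = 64·163/491 = 21.2464
Stratum 2 (40–59): n = 451; a·d/n = 125·127/451 = 35.1996; b·c/n = 74·125/451 = 20.5100
Stratum 3 (≥ 60): n = 694; a·d/n = 124·269/694 = 48.0634; b·c/n = 228·73/694 = 23.9827
OR_MH = (35.1935 + 35.1996 + 48.0634) / (21.2464 + 20.5100 + 23.9827) = 118.4564 / 65.7391 = 1.80192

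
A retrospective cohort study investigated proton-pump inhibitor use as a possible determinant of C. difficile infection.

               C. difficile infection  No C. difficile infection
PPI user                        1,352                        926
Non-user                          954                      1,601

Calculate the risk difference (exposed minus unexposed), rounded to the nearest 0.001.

0.220

Cells: a = 1352, b = 926, c = 954, d = 1601.
Risk in exposed = 1352/2278 = 0.593503; risk in unexposed = 954/2555 = 0.373386.
Risk difference = 0.593503 − 0.373386 = 0.220118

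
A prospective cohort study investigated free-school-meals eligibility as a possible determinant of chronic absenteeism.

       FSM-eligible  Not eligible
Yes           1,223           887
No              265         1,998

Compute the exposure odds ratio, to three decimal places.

10.396

Reading the table with exposure as columns: a = 1223 (FSM-eligible, case), b = 265 (FSM-eligible, non-case), c = 887 (Not eligible, case), d = 1998.
OR = (a·d)/(b·c) = (1223 × 1998) / (265 × 887) = 2443554 / 235055 = 10.39567
The odds of chronic absenteeism are about 10.40 times as high in the fsm-eligible group.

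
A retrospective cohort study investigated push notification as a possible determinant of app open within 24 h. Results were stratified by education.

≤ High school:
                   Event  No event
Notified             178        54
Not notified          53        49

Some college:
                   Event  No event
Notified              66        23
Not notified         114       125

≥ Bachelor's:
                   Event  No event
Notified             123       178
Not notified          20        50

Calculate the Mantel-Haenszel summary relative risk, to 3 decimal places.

1.496

RR_MH = Σ(aᵢ·n₀ᵢ/nᵢ) / Σ(cᵢ·n₁ᵢ/nᵢ), with n₁ᵢ = aᵢ+bᵢ (exposed), n₀ᵢ = cᵢ+dᵢ (unexposed), nᵢ = n₁ᵢ+n₀ᵢ.
Stratum 1 (≤ High school): n₁ = 232, n₀ = 102, n = 334; a·n₀/n = 178·102/334 = 54.3593; c·n₁/n = 53·232/334 = 36.8144
Stratum 2 (Some college): n₁ = 89, n₀ = 239, n = 328; a·n₀/n = 66·239/328 = 48.0915; c·n₁/n = 114·89/328 = 30.9329
Stratum 3 (≥ Bachelor's): n₁ = 301, n₀ = 70, n = 371; a·n₀/n = 123·70/371 = 23.2075; c·n₁/n = 20·301/371 = 16.2264
RR_MH = (54.3593 + 48.0915 + 23.2075) / (36.8144 + 30.9329 + 16.2264) = 125.6583 / 83.9737 = 1.49640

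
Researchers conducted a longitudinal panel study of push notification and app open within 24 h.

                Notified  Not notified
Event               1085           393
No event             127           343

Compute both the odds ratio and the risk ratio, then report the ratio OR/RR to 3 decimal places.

4.447

Reading the table with exposure as columns: a = 1085 (Notified, case), b = 127 (Notified, non-case), c = 393 (Not notified, case), d = 343.
OR = (1085·343)/(127·393) = 372155/49911 = 7.45637
Risk in exposed = 1085/1212 = 0.89521; risk in unexposed = 393/736 = 0.53397; RR = 1.67653
OR/RR = 7.45637 / 1.67653 = 4.44749
The outcome is not rare, so the OR lies further from 1 than the RR.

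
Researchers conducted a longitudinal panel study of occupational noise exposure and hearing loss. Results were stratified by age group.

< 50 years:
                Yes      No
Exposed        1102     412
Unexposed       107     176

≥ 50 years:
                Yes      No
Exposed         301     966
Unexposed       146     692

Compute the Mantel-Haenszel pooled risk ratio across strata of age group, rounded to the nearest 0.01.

1.65

RR_MH = Σ(aᵢ·n₀ᵢ/nᵢ) / Σ(cᵢ·n₁ᵢ/nᵢ), with n₁ᵢ = aᵢ+bᵢ (exposed), n₀ᵢ = cᵢ+dᵢ (unexposed), nᵢ = n₁ᵢ+n₀ᵢ.
Stratum 1 (< 50 years): n₁ = 1514, n₀ = 283, n = 1797; a·n₀/n = 1102·283/1797 = 173.5481; c·n₁/n = 107·1514/1797 = 90.1491
Stratum 2 (≥ 50 years): n₁ = 1267, n₀ = 838, n = 2105; a·n₀/n = 301·838/2105 = 119.8280; c·n₁/n = 146·1267/2105 = 87.8774
RR_MH = (173.5481 + 119.8280) / (90.1491 + 87.8774) = 293.3762 / 178.0266 = 1.64793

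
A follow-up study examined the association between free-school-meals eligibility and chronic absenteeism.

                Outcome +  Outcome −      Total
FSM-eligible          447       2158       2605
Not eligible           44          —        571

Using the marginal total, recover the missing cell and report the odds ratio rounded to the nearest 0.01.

The missing cell is in the unexposed row: 571 − 44 = 527.
So a = 447, b = 2158, c = 44, d = 527.
OR = (a·d)/(b·c) = (447 × 527) / (2158 × 44) = 235569 / 94952 = 2.48093

2.48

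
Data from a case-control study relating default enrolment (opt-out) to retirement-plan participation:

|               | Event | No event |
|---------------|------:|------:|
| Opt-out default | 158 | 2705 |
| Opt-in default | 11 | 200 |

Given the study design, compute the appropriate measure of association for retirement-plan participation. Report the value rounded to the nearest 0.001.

Cells: a = 158, b = 2705, c = 11, d = 200.
This is a case-control study: participants were sampled on outcome status, so risks in the source population cannot be estimated directly — relative risk is not valid here. The odds ratio is the appropriate measure.
OR = (a·d)/(b·c) = (158 × 200) / (2705 × 11) = 31600 / 29755 = 1.06201

1.062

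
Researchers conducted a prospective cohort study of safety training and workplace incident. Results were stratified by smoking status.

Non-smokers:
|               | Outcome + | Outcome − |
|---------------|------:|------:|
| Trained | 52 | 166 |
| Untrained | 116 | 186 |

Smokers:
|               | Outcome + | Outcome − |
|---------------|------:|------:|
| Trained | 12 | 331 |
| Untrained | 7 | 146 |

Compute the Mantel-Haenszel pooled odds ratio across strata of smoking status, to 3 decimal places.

0.531

OR_MH = Σ(aᵢdᵢ/nᵢ) / Σ(bᵢcᵢ/nᵢ), where nᵢ is the stratum total.
Stratum 1 (Non-smokers): n = 520; a·d/n = 52·186/520 = 18.6000; b·c/n = 166·116/520 = 37.0308
Stratum 2 (Smokers): n = 496; a·d/n = 12·146/496 = 3.5323; b·c/n = 331·7/496 = 4.6714
OR_MH = (18.6000 + 3.5323) / (37.0308 + 4.6714) = 22.1323 / 41.7021 = 0.53072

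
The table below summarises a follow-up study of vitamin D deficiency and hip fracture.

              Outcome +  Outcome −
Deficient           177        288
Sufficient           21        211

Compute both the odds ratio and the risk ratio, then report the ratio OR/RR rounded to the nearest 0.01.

1.47

Cells: a = 177, b = 288, c = 21, d = 211.
OR = (177·211)/(288·21) = 37347/6048 = 6.17510
Risk in exposed = 177/465 = 0.38065; risk in unexposed = 21/232 = 0.09052; RR = 4.20522
OR/RR = 6.17510 / 4.20522 = 1.46844
The outcome is not rare, so the OR lies further from 1 than the RR.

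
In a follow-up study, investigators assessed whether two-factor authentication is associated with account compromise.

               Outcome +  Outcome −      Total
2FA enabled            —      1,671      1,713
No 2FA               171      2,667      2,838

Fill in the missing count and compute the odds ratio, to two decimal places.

0.39

The missing cell is in the exposed row: 1713 − 1671 = 42.
So a = 42, b = 1671, c = 171, d = 2667.
OR = (a·d)/(b·c) = (42 × 2667) / (1671 × 171) = 112014 / 285741 = 0.39201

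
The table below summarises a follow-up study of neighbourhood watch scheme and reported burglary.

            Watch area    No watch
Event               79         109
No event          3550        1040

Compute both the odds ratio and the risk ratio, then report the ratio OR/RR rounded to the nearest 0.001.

0.925

Reading the table with exposure as columns: a = 79 (Watch area, case), b = 3550 (Watch area, non-case), c = 109 (No watch, case), d = 1040.
OR = (79·1040)/(3550·109) = 82160/386950 = 0.21233
Risk in exposed = 79/3629 = 0.02177; risk in unexposed = 109/1149 = 0.09487; RR = 0.22947
OR/RR = 0.21233 / 0.22947 = 0.92528
The outcome is rare in both groups, so OR ≈ RR (ratio near 1).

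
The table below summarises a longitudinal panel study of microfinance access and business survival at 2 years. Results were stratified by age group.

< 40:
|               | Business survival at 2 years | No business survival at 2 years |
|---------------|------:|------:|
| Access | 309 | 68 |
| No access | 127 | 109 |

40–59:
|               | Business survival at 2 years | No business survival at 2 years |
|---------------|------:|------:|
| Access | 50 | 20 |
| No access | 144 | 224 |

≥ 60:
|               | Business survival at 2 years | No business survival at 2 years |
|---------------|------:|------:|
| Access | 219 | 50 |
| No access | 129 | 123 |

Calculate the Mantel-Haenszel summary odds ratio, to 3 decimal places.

4.001

OR_MH = Σ(aᵢdᵢ/nᵢ) / Σ(bᵢcᵢ/nᵢ), where nᵢ is the stratum total.
Stratum 1 (< 40): n = 613; a·d/n = 309·109/613 = 54.9445; b·c/n = 68·127/613 = 14.0881
Stratum 2 (40–59): n = 438; a·d/n = 50·224/438 = 25.5708; b·c/n = 20·144/438 = 6.5753
Stratum 3 (≥ 60): n = 521; a·d/n = 219·123/521 = 51.7025; b·c/n = 50·129/521 = 12.3800
OR_MH = (54.9445 + 25.5708 + 51.7025) / (14.0881 + 6.5753 + 12.3800) = 132.2178 / 33.0435 = 4.00133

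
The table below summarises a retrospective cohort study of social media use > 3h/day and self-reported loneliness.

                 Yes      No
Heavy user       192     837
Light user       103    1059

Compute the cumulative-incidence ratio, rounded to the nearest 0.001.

Cells: a = 192, b = 837, c = 103, d = 1059.
Risk in exposed = 192/1029 = 0.18659; risk in unexposed = 103/1162 = 0.08864.
RR = 0.18659 / 0.08864 = 2.10501
The risk among the exposed is 2.11 times that among the unexposed.

2.105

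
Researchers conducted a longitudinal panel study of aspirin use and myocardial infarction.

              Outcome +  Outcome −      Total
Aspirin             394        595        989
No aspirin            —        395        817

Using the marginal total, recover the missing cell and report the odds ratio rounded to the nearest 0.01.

The missing cell is in the unexposed row: 817 − 395 = 422.
So a = 394, b = 595, c = 422, d = 395.
OR = (a·d)/(b·c) = (394 × 395) / (595 × 422) = 155630 / 251090 = 0.61982

0.62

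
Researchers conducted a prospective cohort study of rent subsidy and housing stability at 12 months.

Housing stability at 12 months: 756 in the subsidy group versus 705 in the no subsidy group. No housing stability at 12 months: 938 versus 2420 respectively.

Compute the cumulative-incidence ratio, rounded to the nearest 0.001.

From the description: a = 756, b = 938, c = 705, d = 2420.
Risk in exposed = 756/1694 = 0.44628; risk in unexposed = 705/3125 = 0.22560.
RR = 0.44628 / 0.22560 = 1.97820
The risk among the exposed is 1.98 times that among the unexposed.

1.978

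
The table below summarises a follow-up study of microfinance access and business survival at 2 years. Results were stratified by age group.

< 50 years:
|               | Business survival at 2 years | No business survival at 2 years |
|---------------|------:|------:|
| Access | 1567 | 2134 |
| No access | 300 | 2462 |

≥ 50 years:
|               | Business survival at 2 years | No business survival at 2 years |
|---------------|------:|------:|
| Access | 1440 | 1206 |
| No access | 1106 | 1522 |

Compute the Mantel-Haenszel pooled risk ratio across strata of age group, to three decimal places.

RR_MH = Σ(aᵢ·n₀ᵢ/nᵢ) / Σ(cᵢ·n₁ᵢ/nᵢ), with n₁ᵢ = aᵢ+bᵢ (exposed), n₀ᵢ = cᵢ+dᵢ (unexposed), nᵢ = n₁ᵢ+n₀ᵢ.
Stratum 1 (< 50 years): n₁ = 3701, n₀ = 2762, n = 6463; a·n₀/n = 1567·2762/6463 = 669.6664; c·n₁/n = 300·3701/6463 = 171.7933
Stratum 2 (≥ 50 years): n₁ = 2646, n₀ = 2628, n = 5274; a·n₀/n = 1440·2628/5274 = 717.5427; c·n₁/n = 1106·2646/5274 = 554.8874
RR_MH = (669.6664 + 717.5427) / (171.7933 + 554.8874) = 1387.2091 / 726.6807 = 1.90897

1.909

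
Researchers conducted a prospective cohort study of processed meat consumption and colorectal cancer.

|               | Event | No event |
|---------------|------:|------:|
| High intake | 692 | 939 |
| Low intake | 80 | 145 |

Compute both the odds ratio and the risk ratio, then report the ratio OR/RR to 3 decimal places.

1.119

Cells: a = 692, b = 939, c = 80, d = 145.
OR = (692·145)/(939·80) = 100340/75120 = 1.33573
Risk in exposed = 692/1631 = 0.42428; risk in unexposed = 80/225 = 0.35556; RR = 1.19329
OR/RR = 1.33573 / 1.19329 = 1.11937
The outcome is not rare, so the OR lies further from 1 than the RR.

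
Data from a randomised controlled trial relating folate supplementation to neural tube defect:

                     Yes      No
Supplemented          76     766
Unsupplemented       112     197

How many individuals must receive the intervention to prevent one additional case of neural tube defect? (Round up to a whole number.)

4

Risk in treated group = 76/842 = 0.09026; risk in control = 112/309 = 0.36246.
Absolute risk reduction = 0.36246 − 0.09026 = 0.27220
NNT = 1 / ARR = 1 / 0.27220 = 3.674 → round up → 4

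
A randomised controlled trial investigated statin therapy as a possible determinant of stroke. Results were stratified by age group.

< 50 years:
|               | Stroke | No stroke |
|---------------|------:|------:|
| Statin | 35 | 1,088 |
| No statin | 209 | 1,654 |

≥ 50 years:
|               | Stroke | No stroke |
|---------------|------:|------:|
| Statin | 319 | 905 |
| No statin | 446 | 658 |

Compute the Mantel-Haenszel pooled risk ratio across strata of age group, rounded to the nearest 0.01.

0.55

RR_MH = Σ(aᵢ·n₀ᵢ/nᵢ) / Σ(cᵢ·n₁ᵢ/nᵢ), with n₁ᵢ = aᵢ+bᵢ (exposed), n₀ᵢ = cᵢ+dᵢ (unexposed), nᵢ = n₁ᵢ+n₀ᵢ.
Stratum 1 (< 50 years): n₁ = 1123, n₀ = 1863, n = 2986; a·n₀/n = 35·1863/2986 = 21.8369; c·n₁/n = 209·1123/2986 = 78.6025
Stratum 2 (≥ 50 years): n₁ = 1224, n₀ = 1104, n = 2328; a·n₀/n = 319·1104/2328 = 151.2784; c·n₁/n = 446·1224/2328 = 234.4948
RR_MH = (21.8369 + 151.2784) / (78.6025 + 234.4948) = 173.1153 / 313.0973 = 0.55291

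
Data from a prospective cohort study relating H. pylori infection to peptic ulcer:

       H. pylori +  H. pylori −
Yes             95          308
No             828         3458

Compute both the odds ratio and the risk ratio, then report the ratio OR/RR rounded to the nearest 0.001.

1.024

Reading the table with exposure as columns: a = 95 (H. pylori +, case), b = 828 (H. pylori +, non-case), c = 308 (H. pylori −, case), d = 3458.
OR = (95·3458)/(828·308) = 328510/255024 = 1.28815
Risk in exposed = 95/923 = 0.10293; risk in unexposed = 308/3766 = 0.08178; RR = 1.25850
OR/RR = 1.28815 / 1.25850 = 1.02357
The outcome is not rare, so the OR lies further from 1 than the RR.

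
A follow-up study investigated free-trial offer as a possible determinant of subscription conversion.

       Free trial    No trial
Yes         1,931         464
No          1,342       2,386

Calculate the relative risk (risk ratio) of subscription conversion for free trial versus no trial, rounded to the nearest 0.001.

Reading the table with exposure as columns: a = 1931 (Free trial, case), b = 1342 (Free trial, non-case), c = 464 (No trial, case), d = 2386.
Risk in exposed = 1931/3273 = 0.58998; risk in unexposed = 464/2850 = 0.16281.
RR = 0.58998 / 0.16281 = 3.62379
The risk among the exposed is 3.62 times that among the unexposed.

3.624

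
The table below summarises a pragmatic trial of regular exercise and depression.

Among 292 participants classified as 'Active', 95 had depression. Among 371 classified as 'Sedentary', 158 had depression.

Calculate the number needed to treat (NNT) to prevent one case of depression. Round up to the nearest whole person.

10

Risk in treated group = 95/292 = 0.32534; risk in control = 158/371 = 0.42588.
Absolute risk reduction = 0.42588 − 0.32534 = 0.10053
NNT = 1 / ARR = 1 / 0.10053 = 9.947 → round up → 10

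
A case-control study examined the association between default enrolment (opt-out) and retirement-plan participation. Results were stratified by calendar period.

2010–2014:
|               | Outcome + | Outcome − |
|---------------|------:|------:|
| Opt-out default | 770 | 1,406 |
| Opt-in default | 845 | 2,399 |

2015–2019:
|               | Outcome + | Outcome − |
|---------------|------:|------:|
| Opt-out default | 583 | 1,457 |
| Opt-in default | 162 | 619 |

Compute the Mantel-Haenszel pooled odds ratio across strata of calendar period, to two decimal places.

1.55

OR_MH = Σ(aᵢdᵢ/nᵢ) / Σ(bᵢcᵢ/nᵢ), where nᵢ is the stratum total.
Stratum 1 (2010–2014): n = 5420; a·d/n = 770·2399/5420 = 340.8173; b·c/n = 1406·845/5420 = 219.2011
Stratum 2 (2015–2019): n = 2821; a·d/n = 583·619/2821 = 127.9252; b·c/n = 1457·162/2821 = 83.6703
OR_MH = (340.8173 + 127.9252) / (219.2011 + 83.6703) = 468.7425 / 302.8714 = 1.54766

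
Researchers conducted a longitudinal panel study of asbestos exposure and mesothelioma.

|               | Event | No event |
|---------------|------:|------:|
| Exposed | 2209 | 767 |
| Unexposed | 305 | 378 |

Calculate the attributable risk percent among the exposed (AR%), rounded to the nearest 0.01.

Cells: a = 2209, b = 767, c = 305, d = 378.
Risk in exposed = 2209/2976 = 0.74227; risk in unexposed = 305/683 = 0.44656.
RR = 0.74227/0.44656 = 1.66220
AR% = (RR − 1)/RR × 100 = (1.66220 − 1)/1.66220 × 100 = 39.8388%

39.84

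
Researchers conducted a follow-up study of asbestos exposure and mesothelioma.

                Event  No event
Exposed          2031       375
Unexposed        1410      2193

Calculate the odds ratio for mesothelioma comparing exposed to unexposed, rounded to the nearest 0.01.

Cells: a = 2031, b = 375, c = 1410, d = 2193.
OR = (a·d)/(b·c) = (2031 × 2193) / (375 × 1410) = 4453983 / 528750 = 8.42361
The odds of mesothelioma are about 8.42 times as high in the exposed group.

8.42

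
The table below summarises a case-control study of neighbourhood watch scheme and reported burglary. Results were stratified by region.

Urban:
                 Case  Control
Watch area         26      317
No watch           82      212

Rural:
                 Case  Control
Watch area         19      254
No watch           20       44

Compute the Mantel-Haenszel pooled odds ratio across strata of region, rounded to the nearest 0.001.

OR_MH = Σ(aᵢdᵢ/nᵢ) / Σ(bᵢcᵢ/nᵢ), where nᵢ is the stratum total.
Stratum 1 (Urban): n = 637; a·d/n = 26·212/637 = 8.6531; b·c/n = 317·82/637 = 40.8069
Stratum 2 (Rural): n = 337; a·d/n = 19·44/337 = 2.4807; b·c/n = 254·20/337 = 15.0742
OR_MH = (8.6531 + 2.4807) / (40.8069 + 15.0742) = 11.1338 / 55.8811 = 0.19924

0.199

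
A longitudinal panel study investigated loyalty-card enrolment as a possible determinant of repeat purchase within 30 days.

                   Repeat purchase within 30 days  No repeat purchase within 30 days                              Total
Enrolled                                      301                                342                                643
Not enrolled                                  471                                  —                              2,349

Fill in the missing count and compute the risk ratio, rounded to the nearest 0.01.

The missing cell is in the unexposed row: 2349 − 471 = 1878.
So a = 301, b = 342, c = 471, d = 1878.
RR = [a/(a+b)] / [c/(c+d)] = (301/643) / (471/2349) = 0.46812/0.20051 = 2.33463

2.33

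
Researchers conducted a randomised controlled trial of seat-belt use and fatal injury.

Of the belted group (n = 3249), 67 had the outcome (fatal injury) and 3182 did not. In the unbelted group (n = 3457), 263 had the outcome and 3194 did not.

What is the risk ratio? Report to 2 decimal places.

From the description: a = 67, b = 3182, c = 263, d = 3194.
Risk in exposed = 67/3249 = 0.02062; risk in unexposed = 263/3457 = 0.07608.
RR = 0.02062 / 0.07608 = 0.27106
The risk is 73% lower among the exposed than among the unexposed.

0.27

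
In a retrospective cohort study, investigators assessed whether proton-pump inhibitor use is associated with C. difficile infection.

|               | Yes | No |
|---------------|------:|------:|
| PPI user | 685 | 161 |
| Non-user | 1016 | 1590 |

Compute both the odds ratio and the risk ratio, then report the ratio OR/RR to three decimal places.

3.206

Cells: a = 685, b = 161, c = 1016, d = 1590.
OR = (685·1590)/(161·1016) = 1089150/163576 = 6.65837
Risk in exposed = 685/846 = 0.80969; risk in unexposed = 1016/2606 = 0.38987; RR = 2.07683
OR/RR = 6.65837 / 2.07683 = 3.20603
The outcome is not rare, so the OR lies further from 1 than the RR.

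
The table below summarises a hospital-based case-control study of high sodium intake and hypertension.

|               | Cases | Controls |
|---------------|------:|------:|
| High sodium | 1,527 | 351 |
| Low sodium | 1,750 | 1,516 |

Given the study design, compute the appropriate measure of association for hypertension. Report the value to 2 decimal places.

Cells: a = 1527, b = 351, c = 1750, d = 1516.
This is a hospital-based case-control study: participants were sampled on outcome status, so risks in the source population cannot be estimated directly — relative risk is not valid here. The odds ratio is the appropriate measure.
OR = (a·d)/(b·c) = (1527 × 1516) / (351 × 1750) = 2314932 / 614250 = 3.76871

3.77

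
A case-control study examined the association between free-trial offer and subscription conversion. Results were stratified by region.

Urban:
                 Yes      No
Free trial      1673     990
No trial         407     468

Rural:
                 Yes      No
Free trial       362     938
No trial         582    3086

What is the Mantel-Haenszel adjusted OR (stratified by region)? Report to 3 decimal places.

1.994

OR_MH = Σ(aᵢdᵢ/nᵢ) / Σ(bᵢcᵢ/nᵢ), where nᵢ is the stratum total.
Stratum 1 (Urban): n = 3538; a·d/n = 1673·468/3538 = 221.3013; b·c/n = 990·407/3538 = 113.8864
Stratum 2 (Rural): n = 4968; a·d/n = 362·3086/4968 = 224.8655; b·c/n = 938·582/4968 = 109.8865
OR_MH = (221.3013 + 224.8655) / (113.8864 + 109.8865) = 446.1668 / 223.7728 = 1.99384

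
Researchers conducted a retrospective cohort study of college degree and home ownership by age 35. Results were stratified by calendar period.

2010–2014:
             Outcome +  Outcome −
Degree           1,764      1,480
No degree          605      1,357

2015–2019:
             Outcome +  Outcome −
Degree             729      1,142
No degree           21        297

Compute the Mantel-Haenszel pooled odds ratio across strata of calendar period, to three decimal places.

3.054

OR_MH = Σ(aᵢdᵢ/nᵢ) / Σ(bᵢcᵢ/nᵢ), where nᵢ is the stratum total.
Stratum 1 (2010–2014): n = 5206; a·d/n = 1764·1357/5206 = 459.8056; b·c/n = 1480·605/5206 = 171.9939
Stratum 2 (2015–2019): n = 2189; a·d/n = 729·297/2189 = 98.9095; b·c/n = 1142·21/2189 = 10.9557
OR_MH = (459.8056 + 98.9095) / (171.9939 + 10.9557) = 558.7152 / 182.9495 = 3.05393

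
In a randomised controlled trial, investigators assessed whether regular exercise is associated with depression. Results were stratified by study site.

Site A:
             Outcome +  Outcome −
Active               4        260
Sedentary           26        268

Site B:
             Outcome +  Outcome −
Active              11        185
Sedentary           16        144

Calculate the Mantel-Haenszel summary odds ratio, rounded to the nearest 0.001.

0.312

OR_MH = Σ(aᵢdᵢ/nᵢ) / Σ(bᵢcᵢ/nᵢ), where nᵢ is the stratum total.
Stratum 1 (Site A): n = 558; a·d/n = 4·268/558 = 1.9211; b·c/n = 260·26/558 = 12.1147
Stratum 2 (Site B): n = 356; a·d/n = 11·144/356 = 4.4494; b·c/n = 185·16/356 = 8.3146
OR_MH = (1.9211 + 4.4494) / (12.1147 + 8.3146) = 6.3706 / 20.4293 = 0.31184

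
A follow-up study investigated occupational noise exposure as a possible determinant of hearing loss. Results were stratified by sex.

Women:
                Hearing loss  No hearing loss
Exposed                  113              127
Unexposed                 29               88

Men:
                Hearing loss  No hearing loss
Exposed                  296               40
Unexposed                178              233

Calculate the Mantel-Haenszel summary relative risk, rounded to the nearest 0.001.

RR_MH = Σ(aᵢ·n₀ᵢ/nᵢ) / Σ(cᵢ·n₁ᵢ/nᵢ), with n₁ᵢ = aᵢ+bᵢ (exposed), n₀ᵢ = cᵢ+dᵢ (unexposed), nᵢ = n₁ᵢ+n₀ᵢ.
Stratum 1 (Women): n₁ = 240, n₀ = 117, n = 357; a·n₀/n = 113·117/357 = 37.0336; c·n₁/n = 29·240/357 = 19.4958
Stratum 2 (Men): n₁ = 336, n₀ = 411, n = 747; a·n₀/n = 296·411/747 = 162.8594; c·n₁/n = 178·336/747 = 80.0643
RR_MH = (37.0336 + 162.8594) / (19.4958 + 80.0643) = 199.8931 / 99.5601 = 2.00776

2.008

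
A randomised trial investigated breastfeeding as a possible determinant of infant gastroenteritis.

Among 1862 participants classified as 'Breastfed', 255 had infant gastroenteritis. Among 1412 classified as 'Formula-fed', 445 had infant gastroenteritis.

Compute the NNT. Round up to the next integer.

Risk in treated group = 255/1862 = 0.13695; risk in control = 445/1412 = 0.31516.
Absolute risk reduction = 0.31516 − 0.13695 = 0.17821
NNT = 1 / ARR = 1 / 0.17821 = 5.611 → round up → 6

6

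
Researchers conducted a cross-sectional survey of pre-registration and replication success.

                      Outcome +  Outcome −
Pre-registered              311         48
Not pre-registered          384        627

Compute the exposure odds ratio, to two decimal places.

10.58

Cells: a = 311, b = 48, c = 384, d = 627.
OR = (a·d)/(b·c) = (311 × 627) / (48 × 384) = 194997 / 18432 = 10.57926
The odds of replication success are about 10.58 times as high in the pre-registered group.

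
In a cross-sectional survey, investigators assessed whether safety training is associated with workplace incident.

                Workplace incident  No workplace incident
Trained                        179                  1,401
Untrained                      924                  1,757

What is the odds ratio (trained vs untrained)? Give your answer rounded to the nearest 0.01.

0.24

Cells: a = 179, b = 1401, c = 924, d = 1757.
OR = (a·d)/(b·c) = (179 × 1757) / (1401 × 924) = 314503 / 1294524 = 0.24295
Exposure is associated with lower odds of workplace incident (OR = 0.24 < 1).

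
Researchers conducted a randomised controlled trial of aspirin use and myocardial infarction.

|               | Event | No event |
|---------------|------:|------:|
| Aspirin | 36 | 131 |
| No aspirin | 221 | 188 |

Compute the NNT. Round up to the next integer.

4

Risk in treated group = 36/167 = 0.21557; risk in control = 221/409 = 0.54034.
Absolute risk reduction = 0.54034 − 0.21557 = 0.32477
NNT = 1 / ARR = 1 / 0.32477 = 3.079 → round up → 4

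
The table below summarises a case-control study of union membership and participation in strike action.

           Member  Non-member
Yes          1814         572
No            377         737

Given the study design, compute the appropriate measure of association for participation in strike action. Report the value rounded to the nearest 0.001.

6.200

Reading the table with exposure as columns: a = 1814 (Member, case), b = 377 (Member, non-case), c = 572 (Non-member, case), d = 737.
This is a case-control study: participants were sampled on outcome status, so risks in the source population cannot be estimated directly — relative risk is not valid here. The odds ratio is the appropriate measure.
OR = (a·d)/(b·c) = (1814 × 737) / (377 × 572) = 1336918 / 215644 = 6.19965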